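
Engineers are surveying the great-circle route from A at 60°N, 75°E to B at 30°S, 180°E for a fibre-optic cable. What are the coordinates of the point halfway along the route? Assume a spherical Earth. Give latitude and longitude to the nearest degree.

≈ 23°N, 147°E

Convert each endpoint to a unit vector on the sphere (x = cos φ cos λ, y = cos φ sin λ, z = sin φ).
The central angle between the endpoints is δ = arccos(p₁·p₂) ≈ 2.147 rad (123.0°).
Interpolate at f = 1/2 with slerp weights a = sin((1−f)δ)/sin δ ≈ 1.048, b = sin(fδ)/sin δ ≈ 1.048.
p = a·p₁ + b·p₂ ≈ (-0.772, 0.506, 0.384); φ = arcsin(p_z) ≈ 22.57°, λ = atan2(p_y, p_x) ≈ 146.75°.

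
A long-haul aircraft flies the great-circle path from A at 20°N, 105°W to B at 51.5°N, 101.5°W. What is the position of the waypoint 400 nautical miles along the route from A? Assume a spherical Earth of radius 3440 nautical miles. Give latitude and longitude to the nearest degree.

≈ 27°N, 104°W

Convert each endpoint to a unit vector on the sphere (x = cos φ cos λ, y = cos φ sin λ, z = sin φ).
The central angle between the endpoints is δ = arccos(p₁·p₂) ≈ 0.552 rad (31.6°). The total great-circle distance is δ·R ≈ 0.552 × 3440 ≈ 1898 nmi, so the target fraction is f = 400/1898 ≈ 0.211.
Interpolate at f ≈ 0.211 with slerp weights a = sin((1−f)δ)/sin δ ≈ 0.805, b = sin(fδ)/sin δ ≈ 0.221.
p = a·p₁ + b·p₂ ≈ (-0.223, -0.865, 0.448); φ = arcsin(p_z) ≈ 26.64°, λ = atan2(p_y, p_x) ≈ -104.46°.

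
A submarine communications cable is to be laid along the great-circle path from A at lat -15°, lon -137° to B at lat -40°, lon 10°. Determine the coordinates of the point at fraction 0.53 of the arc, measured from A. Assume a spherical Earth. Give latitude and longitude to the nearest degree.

Write both endpoints as unit vectors p₁, p₂ with components (cos φ cos λ, cos φ sin λ, sin φ).
The central angle between the endpoints is δ = arccos(p₁·p₂) ≈ 2.042 rad (117.0°).
Interpolate at f = 0.53 with slerp weights a = sin((1−f)δ)/sin δ ≈ 0.919, b = sin(fδ)/sin δ ≈ 0.991.
p = a·p₁ + b·p₂ ≈ (0.098, -0.474, -0.875); φ = arcsin(p_z) ≈ -61.06°, λ = atan2(p_y, p_x) ≈ -78.28°.

≈ lat -61°, lon -78°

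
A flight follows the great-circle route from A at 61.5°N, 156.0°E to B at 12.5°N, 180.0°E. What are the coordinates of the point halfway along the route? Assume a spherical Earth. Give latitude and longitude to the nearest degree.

The haversine formula gives a central angle δ ≈ 0.907 rad (52.0°) between the endpoints.
Interpolate at f = 1/2 with slerp weights a = sin((1−f)δ)/sin δ ≈ 0.556, b = sin(fδ)/sin δ ≈ 0.556.
p = a·p₁ + b·p₂ ≈ (-0.786, 0.108, 0.609); φ = arcsin(p_z) ≈ 37.54°, λ = atan2(p_y, p_x) ≈ 172.17°.

≈ 38°N, 172°E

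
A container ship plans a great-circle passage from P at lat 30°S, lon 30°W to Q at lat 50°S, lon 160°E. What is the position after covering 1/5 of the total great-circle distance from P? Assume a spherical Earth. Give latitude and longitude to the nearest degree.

≈ lat 50°S, lon 33°W

From cos δ = sin φ₁ sin φ₂ + cos φ₁ cos φ₂ cos Δλ, the central angle is δ ≈ 1.737 rad (99.5°).
Interpolate at f = 1/5 with slerp weights a = sin((1−f)δ)/sin δ ≈ 0.997, b = sin(fδ)/sin δ ≈ 0.345.
p = a·p₁ + b·p₂ ≈ (0.539, -0.356, -0.763); φ = arcsin(p_z) ≈ -49.73°, λ = atan2(p_y, p_x) ≈ -33.42°.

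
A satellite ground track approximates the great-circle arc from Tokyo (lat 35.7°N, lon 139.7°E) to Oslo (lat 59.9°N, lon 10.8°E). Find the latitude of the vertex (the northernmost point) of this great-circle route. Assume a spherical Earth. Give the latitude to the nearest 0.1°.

The great circle lies in the plane with unit normal n̂ = (p₁ × p₂)/|p₁ × p₂|.
Here n̂_z ≈ -0.327; the vertex latitude is φ_max = arccos|n̂_z| ≈ 70.9°.

≈ 70.9°N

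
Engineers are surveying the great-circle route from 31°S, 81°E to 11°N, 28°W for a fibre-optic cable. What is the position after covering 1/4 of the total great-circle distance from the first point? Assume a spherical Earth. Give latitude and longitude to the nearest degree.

≈ 27°S, 49°E

Convert each endpoint to a unit vector on the sphere (x = cos φ cos λ, y = cos φ sin λ, z = sin φ).
The central angle between the endpoints is δ = arccos(p₁·p₂) ≈ 1.952 rad (111.9°).
Interpolate at f = 1/4 with slerp weights a = sin((1−f)δ)/sin δ ≈ 1.071, b = sin(fδ)/sin δ ≈ 0.505.
p = a·p₁ + b·p₂ ≈ (0.582, 0.674, -0.455); φ = arcsin(p_z) ≈ -27.09°, λ = atan2(p_y, p_x) ≈ 49.22°.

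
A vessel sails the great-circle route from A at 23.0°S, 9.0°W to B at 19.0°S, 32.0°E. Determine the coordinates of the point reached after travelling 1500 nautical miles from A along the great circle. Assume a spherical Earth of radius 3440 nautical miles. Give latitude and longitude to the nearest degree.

≈ 22°S, 18°E

The haversine formula gives a central angle δ ≈ 0.670 rad (38.4°) between the endpoints. The total great-circle distance is δ·R ≈ 0.670 × 3440 ≈ 2303 nmi, so the target fraction is f = 1500/2303 ≈ 0.651.
Interpolate at f ≈ 0.651 with slerp weights a = sin((1−f)δ)/sin δ ≈ 0.373, b = sin(fδ)/sin δ ≈ 0.680.
p = a·p₁ + b·p₂ ≈ (0.885, 0.287, -0.367); φ = arcsin(p_z) ≈ -21.55°, λ = atan2(p_y, p_x) ≈ 17.99°.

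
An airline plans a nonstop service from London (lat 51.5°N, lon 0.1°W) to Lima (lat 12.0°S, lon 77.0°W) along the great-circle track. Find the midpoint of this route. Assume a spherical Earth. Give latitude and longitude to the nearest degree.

≈ lat 24°N, lon 49°W

Convert each endpoint to a unit vector on the sphere (x = cos φ cos λ, y = cos φ sin λ, z = sin φ).
The central angle between the endpoints is δ = arccos(p₁·p₂) ≈ 1.596 rad (91.4°).
Interpolate at f = 1/2 with slerp weights a = sin((1−f)δ)/sin δ ≈ 0.716, b = sin(fδ)/sin δ ≈ 0.716.
p = a·p₁ + b·p₂ ≈ (0.603, -0.683, 0.411); φ = arcsin(p_z) ≈ 24.30°, λ = atan2(p_y, p_x) ≈ -48.55°.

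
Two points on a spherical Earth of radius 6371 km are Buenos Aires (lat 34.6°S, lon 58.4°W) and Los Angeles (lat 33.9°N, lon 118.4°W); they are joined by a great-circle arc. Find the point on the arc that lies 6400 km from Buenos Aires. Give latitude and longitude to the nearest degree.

Write both endpoints as unit vectors p₁, p₂ with components (cos φ cos λ, cos φ sin λ, sin φ).
The central angle between the endpoints is δ = arccos(p₁·p₂) ≈ 1.546 rad (88.6°). The total great-circle distance is δ·R ≈ 1.546 × 6371 ≈ 9849 km, so the target fraction is f = 6400/9849 ≈ 0.650.
Interpolate at f ≈ 0.650 with slerp weights a = sin((1−f)δ)/sin δ ≈ 0.515, b = sin(fδ)/sin δ ≈ 0.844.
p = a·p₁ + b·p₂ ≈ (-0.111, -0.978, 0.178); φ = arcsin(p_z) ≈ 10.26°, λ = atan2(p_y, p_x) ≈ -96.47°.

≈ lat 10°N, lon 96°W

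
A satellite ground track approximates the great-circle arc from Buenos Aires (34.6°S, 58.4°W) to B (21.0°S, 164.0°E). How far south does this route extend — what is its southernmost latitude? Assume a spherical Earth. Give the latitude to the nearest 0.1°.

The great circle lies in the plane with unit normal n̂ = (p₁ × p₂)/|p₁ × p₂|.
Here n̂_z ≈ -0.556; the vertex latitude is φ_max = arccos|n̂_z| ≈ 56.2°.

≈ 56.2°S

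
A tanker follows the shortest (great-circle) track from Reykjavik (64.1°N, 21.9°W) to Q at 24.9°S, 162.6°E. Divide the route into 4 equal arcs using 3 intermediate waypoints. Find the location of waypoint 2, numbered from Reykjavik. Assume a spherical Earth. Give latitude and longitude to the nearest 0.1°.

From cos δ = sin φ₁ sin φ₂ + cos φ₁ cos φ₂ cos Δλ, the central angle is δ ≈ 2.455 rad (140.7°).
Interpolate at f = 2/4 with slerp weights a = sin((1−f)δ)/sin δ ≈ 1.487, b = sin(fδ)/sin δ ≈ 1.487.
p = a·p₁ + b·p₂ ≈ (-0.684, 0.161, 0.711); φ = arcsin(p_z) ≈ 45.34°, λ = atan2(p_y, p_x) ≈ 166.76°.

≈ 45.3°N, 166.8°E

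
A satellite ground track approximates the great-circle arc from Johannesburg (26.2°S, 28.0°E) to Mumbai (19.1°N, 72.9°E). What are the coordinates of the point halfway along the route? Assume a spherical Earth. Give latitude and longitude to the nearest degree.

≈ 4°S, 51°E

Write both endpoints as unit vectors p₁, p₂ with components (cos φ cos λ, cos φ sin λ, sin φ).
The central angle between the endpoints is δ = arccos(p₁·p₂) ≈ 1.097 rad (62.9°).
Interpolate at f = 1/2 with slerp weights a = sin((1−f)δ)/sin δ ≈ 0.586, b = sin(fδ)/sin δ ≈ 0.586.
p = a·p₁ + b·p₂ ≈ (0.627, 0.776, -0.067); φ = arcsin(p_z) ≈ -3.84°, λ = atan2(p_y, p_x) ≈ 51.06°.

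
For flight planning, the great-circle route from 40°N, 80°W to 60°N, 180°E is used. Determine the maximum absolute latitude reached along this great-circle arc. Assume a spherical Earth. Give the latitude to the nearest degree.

≈ 64°N

The great circle lies in the plane with unit normal n̂ = (p₁ × p₂)/|p₁ × p₂|.
Here n̂_z ≈ -0.433; the vertex latitude is φ_max = arccos|n̂_z| ≈ 64.4°.
Check via Clairaut: cos φ_max = |cos φ₁| · sin C = cos(40.0°)·sin(34.4°) ≈ 0.433, again giving ≈ 64.4°.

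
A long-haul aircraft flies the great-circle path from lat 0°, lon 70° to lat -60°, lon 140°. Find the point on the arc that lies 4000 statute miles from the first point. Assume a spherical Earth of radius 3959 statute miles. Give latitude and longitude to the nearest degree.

Write both endpoints as unit vectors p₁, p₂ with components (cos φ cos λ, cos φ sin λ, sin φ).
The central angle between the endpoints is δ = arccos(p₁·p₂) ≈ 1.399 rad (80.2°). The total great-circle distance is δ·R ≈ 1.399 × 3959 ≈ 5538 mi, so the target fraction is f = 4000/5538 ≈ 0.722.
Interpolate at f ≈ 0.722 with slerp weights a = sin((1−f)δ)/sin δ ≈ 0.385, b = sin(fδ)/sin δ ≈ 0.860.
p = a·p₁ + b·p₂ ≈ (-0.198, 0.638, -0.745); φ = arcsin(p_z) ≈ -48.12°, λ = atan2(p_y, p_x) ≈ 107.23°.

≈ lat -48°, lon 107°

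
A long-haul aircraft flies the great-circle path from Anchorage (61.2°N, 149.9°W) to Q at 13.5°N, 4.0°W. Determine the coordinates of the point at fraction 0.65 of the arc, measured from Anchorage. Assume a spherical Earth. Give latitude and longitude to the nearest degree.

≈ 47°N, 17°W

Convert each endpoint to a unit vector on the sphere (x = cos φ cos λ, y = cos φ sin λ, z = sin φ).
The central angle between the endpoints is δ = arccos(p₁·p₂) ≈ 1.755 rad (100.6°).
Interpolate at f = 0.65 with slerp weights a = sin((1−f)δ)/sin δ ≈ 0.586, b = sin(fδ)/sin δ ≈ 0.925.
p = a·p₁ + b·p₂ ≈ (0.653, -0.204, 0.730); φ = arcsin(p_z) ≈ 46.86°, λ = atan2(p_y, p_x) ≈ -17.39°.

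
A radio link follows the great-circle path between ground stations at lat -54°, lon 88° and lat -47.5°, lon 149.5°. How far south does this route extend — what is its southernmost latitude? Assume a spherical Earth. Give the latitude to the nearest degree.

The great circle lies in the plane with unit normal n̂ = (p₁ × p₂)/|p₁ × p₂|.
Here n̂_z ≈ +0.564; the vertex latitude is φ_max = arccos|n̂_z| ≈ 55.6°.
Check via Clairaut: cos φ_max = |cos φ₁| · sin C = cos(54.0°)·sin(106.2°) ≈ 0.564, again giving ≈ 55.6°.

≈ -56°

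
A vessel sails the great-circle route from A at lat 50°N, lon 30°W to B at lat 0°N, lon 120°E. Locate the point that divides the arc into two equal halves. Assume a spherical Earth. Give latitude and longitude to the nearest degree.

≈ lat 54°N, lon 84°E

From cos δ = sin φ₁ sin φ₂ + cos φ₁ cos φ₂ cos Δλ, the central angle is δ ≈ 2.161 rad (123.8°).
Interpolate at f = 1/2 with slerp weights a = sin((1−f)δ)/sin δ ≈ 1.062, b = sin(fδ)/sin δ ≈ 1.062.
p = a·p₁ + b·p₂ ≈ (0.060, 0.578, 0.814); φ = arcsin(p_z) ≈ 54.44°, λ = atan2(p_y, p_x) ≈ 84.06°.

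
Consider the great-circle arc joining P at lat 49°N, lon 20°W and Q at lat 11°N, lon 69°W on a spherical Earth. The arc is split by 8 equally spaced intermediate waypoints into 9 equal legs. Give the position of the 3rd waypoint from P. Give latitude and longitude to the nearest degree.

The haversine formula gives a central angle δ ≈ 0.969 rad (55.5°) between the endpoints.
Interpolate at f = 3/9 with slerp weights a = sin((1−f)δ)/sin δ ≈ 0.730, b = sin(fδ)/sin δ ≈ 0.385.
p = a·p₁ + b·p₂ ≈ (0.586, -0.517, 0.625); φ = arcsin(p_z) ≈ 38.65°, λ = atan2(p_y, p_x) ≈ -41.42°.

≈ lat 39°N, lon 41°W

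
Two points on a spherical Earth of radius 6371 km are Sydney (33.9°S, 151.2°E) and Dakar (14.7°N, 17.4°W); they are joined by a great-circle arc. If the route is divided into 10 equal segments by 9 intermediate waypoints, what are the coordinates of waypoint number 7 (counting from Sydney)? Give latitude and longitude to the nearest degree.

≈ (28°S, 4°E)

Convert each endpoint to a unit vector on the sphere (x = cos φ cos λ, y = cos φ sin λ, z = sin φ).
The central angle between the endpoints is δ = arccos(p₁·p₂) ≈ 2.761 rad (158.2°).
Interpolate at f = 7/10 with slerp weights a = sin((1−f)δ)/sin δ ≈ 1.985, b = sin(fδ)/sin δ ≈ 2.519.
p = a·p₁ + b·p₂ ≈ (0.881, 0.065, -0.468); φ = arcsin(p_z) ≈ -27.89°, λ = atan2(p_y, p_x) ≈ 4.22°.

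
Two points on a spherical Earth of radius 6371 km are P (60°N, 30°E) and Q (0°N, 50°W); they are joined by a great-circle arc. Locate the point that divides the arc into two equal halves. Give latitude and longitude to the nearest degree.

≈ (36°N, 26°W)

Convert each endpoint to a unit vector on the sphere (x = cos φ cos λ, y = cos φ sin λ, z = sin φ).
The central angle between the endpoints is δ = arccos(p₁·p₂) ≈ 1.484 rad (85.0°).
Interpolate at f = 1/2 with slerp weights a = sin((1−f)δ)/sin δ ≈ 0.678, b = sin(fδ)/sin δ ≈ 0.678.
p = a·p₁ + b·p₂ ≈ (0.730, -0.350, 0.587); φ = arcsin(p_z) ≈ 35.97°, λ = atan2(p_y, p_x) ≈ -25.63°.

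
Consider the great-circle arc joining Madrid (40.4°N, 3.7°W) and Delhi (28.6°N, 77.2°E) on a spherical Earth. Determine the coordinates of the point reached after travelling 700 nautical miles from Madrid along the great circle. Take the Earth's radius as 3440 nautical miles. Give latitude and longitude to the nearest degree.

Convert each endpoint to a unit vector on the sphere (x = cos φ cos λ, y = cos φ sin λ, z = sin φ).
The central angle between the endpoints is δ = arccos(p₁·p₂) ≈ 1.142 rad (65.4°). The total great-circle distance is δ·R ≈ 1.142 × 3440 ≈ 3928 nmi, so the target fraction is f = 700/3928 ≈ 0.178.
Interpolate at f ≈ 0.178 with slerp weights a = sin((1−f)δ)/sin δ ≈ 0.887, b = sin(fδ)/sin δ ≈ 0.222.
p = a·p₁ + b·p₂ ≈ (0.717, 0.147, 0.681); φ = arcsin(p_z) ≈ 42.94°, λ = atan2(p_y, p_x) ≈ 11.56°.

≈ (43°N, 12°E)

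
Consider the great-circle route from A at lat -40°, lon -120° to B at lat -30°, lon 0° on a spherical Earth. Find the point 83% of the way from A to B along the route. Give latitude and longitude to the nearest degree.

≈ lat -41°, lon -13°

Convert each endpoint to a unit vector on the sphere (x = cos φ cos λ, y = cos φ sin λ, z = sin φ).
The central angle between the endpoints is δ = arccos(p₁·p₂) ≈ 1.581 rad (90.6°).
Interpolate at f = 0.83 with slerp weights a = sin((1−f)δ)/sin δ ≈ 0.266, b = sin(fδ)/sin δ ≈ 0.967.
p = a·p₁ + b·p₂ ≈ (0.736, -0.176, -0.654); φ = arcsin(p_z) ≈ -40.85°, λ = atan2(p_y, p_x) ≈ -13.47°.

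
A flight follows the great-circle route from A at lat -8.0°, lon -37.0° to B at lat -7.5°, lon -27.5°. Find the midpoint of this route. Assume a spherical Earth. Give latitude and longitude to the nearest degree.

≈ lat -8°, lon -32°

The haversine formula gives a central angle δ ≈ 0.165 rad (9.4°) between the endpoints.
Interpolate at f = 1/2 with slerp weights a = sin((1−f)δ)/sin δ ≈ 0.502, b = sin(fδ)/sin δ ≈ 0.502.
p = a·p₁ + b·p₂ ≈ (0.838, -0.529, -0.135); φ = arcsin(p_z) ≈ -7.78°, λ = atan2(p_y, p_x) ≈ -32.25°.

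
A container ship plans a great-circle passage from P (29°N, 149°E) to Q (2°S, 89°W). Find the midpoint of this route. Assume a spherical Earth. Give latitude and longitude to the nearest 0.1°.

Convert each endpoint to a unit vector on the sphere (x = cos φ cos λ, y = cos φ sin λ, z = sin φ).
The central angle between the endpoints is δ = arccos(p₁·p₂) ≈ 2.072 rad (118.7°).
Interpolate at f = 1/2 with slerp weights a = sin((1−f)δ)/sin δ ≈ 0.981, b = sin(fδ)/sin δ ≈ 0.981.
p = a·p₁ + b·p₂ ≈ (-0.718, -0.538, 0.441); φ = arcsin(p_z) ≈ 26.18°, λ = atan2(p_y, p_x) ≈ -143.15°.

≈ (26.2°N, 143.2°W)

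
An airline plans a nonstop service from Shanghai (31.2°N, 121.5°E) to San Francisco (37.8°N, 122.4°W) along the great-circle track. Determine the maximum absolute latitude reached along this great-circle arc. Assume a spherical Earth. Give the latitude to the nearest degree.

≈ 53°N

The great circle lies in the plane with unit normal n̂ = (p₁ × p₂)/|p₁ × p₂|.
Here n̂_z ≈ +0.607; the vertex latitude is φ_max = arccos|n̂_z| ≈ 52.6°.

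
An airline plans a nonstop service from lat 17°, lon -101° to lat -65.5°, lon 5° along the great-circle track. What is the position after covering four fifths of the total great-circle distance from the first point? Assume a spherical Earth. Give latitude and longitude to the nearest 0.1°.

Write both endpoints as unit vectors p₁, p₂ with components (cos φ cos λ, cos φ sin λ, sin φ).
The central angle between the endpoints is δ = arccos(p₁·p₂) ≈ 1.956 rad (112.0°).
Interpolate at f = 4/5 with slerp weights a = sin((1−f)δ)/sin δ ≈ 0.411, b = sin(fδ)/sin δ ≈ 1.079.
p = a·p₁ + b·p₂ ≈ (0.371, -0.347, -0.861); φ = arcsin(p_z) ≈ -59.48°, λ = atan2(p_y, p_x) ≈ -43.12°.

≈ lat -59.5°, lon -43.1°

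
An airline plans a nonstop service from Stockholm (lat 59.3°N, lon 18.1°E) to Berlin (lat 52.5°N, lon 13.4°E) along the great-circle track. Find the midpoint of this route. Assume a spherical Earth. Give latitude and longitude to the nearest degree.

≈ lat 56°N, lon 16°E

Convert each endpoint to a unit vector on the sphere (x = cos φ cos λ, y = cos φ sin λ, z = sin φ).
The central angle between the endpoints is δ = arccos(p₁·p₂) ≈ 0.127 rad (7.3°).
Interpolate at f = 1/2 with slerp weights a = sin((1−f)δ)/sin δ ≈ 0.501, b = sin(fδ)/sin δ ≈ 0.501.
p = a·p₁ + b·p₂ ≈ (0.540, 0.150, 0.828); φ = arcsin(p_z) ≈ 55.92°, λ = atan2(p_y, p_x) ≈ 15.54°.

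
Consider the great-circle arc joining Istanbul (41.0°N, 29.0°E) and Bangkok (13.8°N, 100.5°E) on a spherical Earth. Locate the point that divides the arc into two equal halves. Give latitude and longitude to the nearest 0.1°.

≈ (32.5°N, 69.9°E)

Write both endpoints as unit vectors p₁, p₂ with components (cos φ cos λ, cos φ sin λ, sin φ).
The central angle between the endpoints is δ = arccos(p₁·p₂) ≈ 1.171 rad (67.1°).
Interpolate at f = 1/2 with slerp weights a = sin((1−f)δ)/sin δ ≈ 0.600, b = sin(fδ)/sin δ ≈ 0.600.
p = a·p₁ + b·p₂ ≈ (0.290, 0.792, 0.537); φ = arcsin(p_z) ≈ 32.46°, λ = atan2(p_y, p_x) ≈ 69.91°.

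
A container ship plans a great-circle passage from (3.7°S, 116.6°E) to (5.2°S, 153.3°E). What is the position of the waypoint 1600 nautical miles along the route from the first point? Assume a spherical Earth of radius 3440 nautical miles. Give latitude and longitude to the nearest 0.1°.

Convert each endpoint to a unit vector on the sphere (x = cos φ cos λ, y = cos φ sin λ, z = sin φ).
The central angle between the endpoints is δ = arccos(p₁·p₂) ≈ 0.639 rad (36.6°). The total great-circle distance is δ·R ≈ 0.639 × 3440 ≈ 2198 nmi, so the target fraction is f = 1600/2198 ≈ 0.728.
Interpolate at f ≈ 0.728 with slerp weights a = sin((1−f)δ)/sin δ ≈ 0.290, b = sin(fδ)/sin δ ≈ 0.752.
p = a·p₁ + b·p₂ ≈ (-0.799, 0.595, -0.087); φ = arcsin(p_z) ≈ -4.98°, λ = atan2(p_y, p_x) ≈ 143.30°.

≈ (5.0°S, 143.3°E)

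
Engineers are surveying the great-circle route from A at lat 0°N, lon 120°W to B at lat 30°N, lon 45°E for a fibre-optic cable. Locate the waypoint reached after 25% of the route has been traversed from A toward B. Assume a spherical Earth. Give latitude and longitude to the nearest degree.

≈ lat 33°N, lon 103°W

The haversine formula gives a central angle δ ≈ 2.562 rad (146.8°) between the endpoints.
Interpolate at f = 0.25 with slerp weights a = sin((1−f)δ)/sin δ ≈ 1.714, b = sin(fδ)/sin δ ≈ 1.091.
p = a·p₁ + b·p₂ ≈ (-0.189, -0.817, 0.545); φ = arcsin(p_z) ≈ 33.04°, λ = atan2(p_y, p_x) ≈ -103.05°.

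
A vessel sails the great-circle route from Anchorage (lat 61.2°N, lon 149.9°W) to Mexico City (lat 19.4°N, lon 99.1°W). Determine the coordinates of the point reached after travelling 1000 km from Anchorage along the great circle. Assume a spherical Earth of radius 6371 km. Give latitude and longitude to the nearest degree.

≈ lat 56°N, lon 135°W

Write both endpoints as unit vectors p₁, p₂ with components (cos φ cos λ, cos φ sin λ, sin φ).
The central angle between the endpoints is δ = arccos(p₁·p₂) ≈ 0.954 rad (54.7°). The total great-circle distance is δ·R ≈ 0.954 × 6371 ≈ 6079 km, so the target fraction is f = 1000/6079 ≈ 0.164.
Interpolate at f ≈ 0.164 with slerp weights a = sin((1−f)δ)/sin δ ≈ 0.877, b = sin(fδ)/sin δ ≈ 0.192.
p = a·p₁ + b·p₂ ≈ (-0.394, -0.390, 0.832); φ = arcsin(p_z) ≈ 56.31°, λ = atan2(p_y, p_x) ≈ -135.27°.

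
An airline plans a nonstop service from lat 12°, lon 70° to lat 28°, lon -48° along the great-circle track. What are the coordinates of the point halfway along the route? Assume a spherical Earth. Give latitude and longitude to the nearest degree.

≈ lat 35°, lon 16°

Convert each endpoint to a unit vector on the sphere (x = cos φ cos λ, y = cos φ sin λ, z = sin φ).
The central angle between the endpoints is δ = arccos(p₁·p₂) ≈ 1.884 rad (107.9°).
Interpolate at f = 1/2 with slerp weights a = sin((1−f)δ)/sin δ ≈ 0.850, b = sin(fδ)/sin δ ≈ 0.850.
p = a·p₁ + b·p₂ ≈ (0.786, 0.224, 0.576); φ = arcsin(p_z) ≈ 35.15°, λ = atan2(p_y, p_x) ≈ 15.87°.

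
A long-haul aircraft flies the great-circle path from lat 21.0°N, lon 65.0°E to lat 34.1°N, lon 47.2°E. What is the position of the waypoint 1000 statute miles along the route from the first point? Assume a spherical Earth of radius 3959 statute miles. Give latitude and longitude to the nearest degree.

The haversine formula gives a central angle δ ≈ 0.357 rad (20.5°) between the endpoints. The total great-circle distance is δ·R ≈ 0.357 × 3959 ≈ 1413 mi, so the target fraction is f = 1000/1413 ≈ 0.708.
Interpolate at f ≈ 0.708 with slerp weights a = sin((1−f)δ)/sin δ ≈ 0.298, b = sin(fδ)/sin δ ≈ 0.715.
p = a·p₁ + b·p₂ ≈ (0.520, 0.687, 0.508); φ = arcsin(p_z) ≈ 30.52°, λ = atan2(p_y, p_x) ≈ 52.87°.

≈ lat 31°N, lon 53°E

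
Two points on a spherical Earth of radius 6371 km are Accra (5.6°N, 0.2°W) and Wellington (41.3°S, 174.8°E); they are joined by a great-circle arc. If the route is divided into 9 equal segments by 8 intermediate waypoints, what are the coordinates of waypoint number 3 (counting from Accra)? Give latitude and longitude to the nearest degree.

Write both endpoints as unit vectors p₁, p₂ with components (cos φ cos λ, cos φ sin λ, sin φ).
The central angle between the endpoints is δ = arccos(p₁·p₂) ≈ 2.514 rad (144.0°).
Interpolate at f = 3/9 with slerp weights a = sin((1−f)δ)/sin δ ≈ 1.693, b = sin(fδ)/sin δ ≈ 1.265.
p = a·p₁ + b·p₂ ≈ (0.738, 0.080, -0.670); φ = arcsin(p_z) ≈ -42.05°, λ = atan2(p_y, p_x) ≈ 6.20°.

≈ 42°S, 6°E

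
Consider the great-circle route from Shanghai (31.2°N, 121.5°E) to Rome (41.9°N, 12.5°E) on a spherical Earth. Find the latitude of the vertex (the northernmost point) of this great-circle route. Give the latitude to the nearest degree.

The great circle lies in the plane with unit normal n̂ = (p₁ × p₂)/|p₁ × p₂|.
Here n̂_z ≈ -0.608; the vertex latitude is φ_max = arccos|n̂_z| ≈ 52.6°.
Check via Clairaut: cos φ_max = |cos φ₁| · sin C = cos(31.2°)·sin(45.3°) ≈ 0.608, again giving ≈ 52.6°.

≈ 53°N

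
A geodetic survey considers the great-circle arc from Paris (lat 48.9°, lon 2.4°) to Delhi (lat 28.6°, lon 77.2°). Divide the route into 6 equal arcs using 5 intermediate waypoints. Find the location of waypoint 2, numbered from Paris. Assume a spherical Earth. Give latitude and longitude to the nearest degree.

Convert each endpoint to a unit vector on the sphere (x = cos φ cos λ, y = cos φ sin λ, z = sin φ).
The central angle between the endpoints is δ = arccos(p₁·p₂) ≈ 1.033 rad (59.2°).
Interpolate at f = 2/6 with slerp weights a = sin((1−f)δ)/sin δ ≈ 0.740, b = sin(fδ)/sin δ ≈ 0.393.
p = a·p₁ + b·p₂ ≈ (0.562, 0.357, 0.746); φ = arcsin(p_z) ≈ 48.23°, λ = atan2(p_y, p_x) ≈ 32.40°.

≈ lat 48°, lon 32°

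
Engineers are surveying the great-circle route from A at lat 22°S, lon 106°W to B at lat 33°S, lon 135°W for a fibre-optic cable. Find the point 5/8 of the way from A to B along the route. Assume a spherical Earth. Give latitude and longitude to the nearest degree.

Write both endpoints as unit vectors p₁, p₂ with components (cos φ cos λ, cos φ sin λ, sin φ).
The central angle between the endpoints is δ = arccos(p₁·p₂) ≈ 0.486 rad (27.9°).
Interpolate at f = 5/8 with slerp weights a = sin((1−f)δ)/sin δ ≈ 0.388, b = sin(fδ)/sin δ ≈ 0.640.
p = a·p₁ + b·p₂ ≈ (-0.479, -0.726, -0.494); φ = arcsin(p_z) ≈ -29.61°, λ = atan2(p_y, p_x) ≈ -123.43°.

≈ lat 30°S, lon 123°W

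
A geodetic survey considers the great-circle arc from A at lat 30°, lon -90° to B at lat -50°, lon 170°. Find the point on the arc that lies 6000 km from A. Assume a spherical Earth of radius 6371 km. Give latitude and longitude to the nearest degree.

Write both endpoints as unit vectors p₁, p₂ with components (cos φ cos λ, cos φ sin λ, sin φ).
The central angle between the endpoints is δ = arccos(p₁·p₂) ≈ 2.071 rad (118.7°). The total great-circle distance is δ·R ≈ 2.071 × 6371 ≈ 13195 km, so the target fraction is f = 6000/13195 ≈ 0.455.
Interpolate at f ≈ 0.455 with slerp weights a = sin((1−f)δ)/sin δ ≈ 1.030, b = sin(fδ)/sin δ ≈ 0.922.
p = a·p₁ + b·p₂ ≈ (-0.583, -0.790, -0.191); φ = arcsin(p_z) ≈ -11.00°, λ = atan2(p_y, p_x) ≈ -126.46°.

≈ lat -11°, lon -126°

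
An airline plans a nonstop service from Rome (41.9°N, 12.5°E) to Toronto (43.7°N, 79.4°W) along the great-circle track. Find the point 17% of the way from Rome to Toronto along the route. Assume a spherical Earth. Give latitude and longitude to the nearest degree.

Write both endpoints as unit vectors p₁, p₂ with components (cos φ cos λ, cos φ sin λ, sin φ).
The central angle between the endpoints is δ = arccos(p₁·p₂) ≈ 1.111 rad (63.7°).
Interpolate at f = 0.17 with slerp weights a = sin((1−f)δ)/sin δ ≈ 0.889, b = sin(fδ)/sin δ ≈ 0.210.
p = a·p₁ + b·p₂ ≈ (0.674, -0.006, 0.739); φ = arcsin(p_z) ≈ 47.62°, λ = atan2(p_y, p_x) ≈ -0.48°.

≈ (48°N, 0°E)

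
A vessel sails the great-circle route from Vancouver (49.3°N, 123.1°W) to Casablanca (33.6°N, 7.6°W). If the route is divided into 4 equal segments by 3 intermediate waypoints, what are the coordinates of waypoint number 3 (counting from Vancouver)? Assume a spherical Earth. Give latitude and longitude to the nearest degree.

≈ 48°N, 25°W

Convert each endpoint to a unit vector on the sphere (x = cos φ cos λ, y = cos φ sin λ, z = sin φ).
The central angle between the endpoints is δ = arccos(p₁·p₂) ≈ 1.384 rad (79.3°).
Interpolate at f = 3/4 with slerp weights a = sin((1−f)δ)/sin δ ≈ 0.345, b = sin(fδ)/sin δ ≈ 0.877.
p = a·p₁ + b·p₂ ≈ (0.601, -0.285, 0.747); φ = arcsin(p_z) ≈ 48.31°, λ = atan2(p_y, p_x) ≈ -25.39°.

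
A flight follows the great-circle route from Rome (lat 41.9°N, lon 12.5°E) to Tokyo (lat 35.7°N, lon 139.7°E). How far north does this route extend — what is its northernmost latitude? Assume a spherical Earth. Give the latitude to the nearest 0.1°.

The great circle lies in the plane with unit normal n̂ = (p₁ × p₂)/|p₁ × p₂|.
Here n̂_z ≈ +0.482; the vertex latitude is φ_max = arccos|n̂_z| ≈ 61.2°.

≈ 61.2°N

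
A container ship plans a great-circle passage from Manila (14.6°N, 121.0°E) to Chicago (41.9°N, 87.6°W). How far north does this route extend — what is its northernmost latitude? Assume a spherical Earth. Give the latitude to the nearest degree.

≈ 67°N

The great circle lies in the plane with unit normal n̂ = (p₁ × p₂)/|p₁ × p₂|.
Here n̂_z ≈ +0.389; the vertex latitude is φ_max = arccos|n̂_z| ≈ 67.1°.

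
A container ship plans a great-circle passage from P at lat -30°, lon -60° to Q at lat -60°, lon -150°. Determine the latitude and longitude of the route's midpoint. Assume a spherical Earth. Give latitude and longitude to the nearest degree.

≈ lat -54°, lon -90°

Write both endpoints as unit vectors p₁, p₂ with components (cos φ cos λ, cos φ sin λ, sin φ).
The central angle between the endpoints is δ = arccos(p₁·p₂) ≈ 1.123 rad (64.3°).
Interpolate at f = 1/2 with slerp weights a = sin((1−f)δ)/sin δ ≈ 0.591, b = sin(fδ)/sin δ ≈ 0.591.
p = a·p₁ + b·p₂ ≈ (0.000, -0.591, -0.807); φ = arcsin(p_z) ≈ -53.79°, λ = atan2(p_y, p_x) ≈ -90.00°.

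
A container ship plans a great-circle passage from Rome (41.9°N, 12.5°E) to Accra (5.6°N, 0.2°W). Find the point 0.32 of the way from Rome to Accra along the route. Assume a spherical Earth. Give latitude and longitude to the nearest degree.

Write both endpoints as unit vectors p₁, p₂ with components (cos φ cos λ, cos φ sin λ, sin φ).
The central angle between the endpoints is δ = arccos(p₁·p₂) ≈ 0.664 rad (38.0°).
Interpolate at f = 0.32 with slerp weights a = sin((1−f)δ)/sin δ ≈ 0.708, b = sin(fδ)/sin δ ≈ 0.342.
p = a·p₁ + b·p₂ ≈ (0.855, 0.113, 0.506); φ = arcsin(p_z) ≈ 30.41°, λ = atan2(p_y, p_x) ≈ 7.52°.

≈ (30°N, 8°E)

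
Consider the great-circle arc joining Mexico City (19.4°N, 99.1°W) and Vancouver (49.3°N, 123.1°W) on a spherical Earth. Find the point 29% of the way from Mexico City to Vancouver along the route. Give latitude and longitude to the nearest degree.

≈ 28°N, 104°W

From cos δ = sin φ₁ sin φ₂ + cos φ₁ cos φ₂ cos Δλ, the central angle is δ ≈ 0.620 rad (35.5°).
Interpolate at f = 0.29 with slerp weights a = sin((1−f)δ)/sin δ ≈ 0.733, b = sin(fδ)/sin δ ≈ 0.308.
p = a·p₁ + b·p₂ ≈ (-0.219, -0.851, 0.477); φ = arcsin(p_z) ≈ 28.49°, λ = atan2(p_y, p_x) ≈ -104.43°.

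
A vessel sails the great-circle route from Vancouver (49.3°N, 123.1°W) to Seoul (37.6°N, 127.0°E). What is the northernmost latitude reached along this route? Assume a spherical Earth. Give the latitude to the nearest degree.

≈ 60°N

The great circle lies in the plane with unit normal n̂ = (p₁ × p₂)/|p₁ × p₂|.
Here n̂_z ≈ -0.507; the vertex latitude is φ_max = arccos|n̂_z| ≈ 59.5°.
Check via Clairaut: cos φ_max = |cos φ₁| · sin C = cos(49.3°)·sin(51.0°) ≈ 0.507, again giving ≈ 59.5°.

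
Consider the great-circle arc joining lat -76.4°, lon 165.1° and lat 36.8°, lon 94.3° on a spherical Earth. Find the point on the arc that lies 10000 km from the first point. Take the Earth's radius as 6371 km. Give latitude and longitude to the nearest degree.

From cos δ = sin φ₁ sin φ₂ + cos φ₁ cos φ₂ cos Δλ, the central angle is δ ≈ 2.118 rad (121.4°). The total great-circle distance is δ·R ≈ 2.118 × 6371 ≈ 13494 km, so the target fraction is f = 10000/13494 ≈ 0.741.
Interpolate at f ≈ 0.741 with slerp weights a = sin((1−f)δ)/sin δ ≈ 0.610, b = sin(fδ)/sin δ ≈ 1.171.
p = a·p₁ + b·p₂ ≈ (-0.209, 0.972, 0.108); φ = arcsin(p_z) ≈ 6.21°, λ = atan2(p_y, p_x) ≈ 102.14°.

≈ lat 6°, lon 102°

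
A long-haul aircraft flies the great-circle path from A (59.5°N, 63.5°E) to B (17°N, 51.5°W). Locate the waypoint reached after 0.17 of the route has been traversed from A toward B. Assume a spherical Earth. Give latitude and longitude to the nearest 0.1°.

≈ (63.8°N, 33.2°E)

Write both endpoints as unit vectors p₁, p₂ with components (cos φ cos λ, cos φ sin λ, sin φ).
The central angle between the endpoints is δ = arccos(p₁·p₂) ≈ 1.524 rad (87.3°).
Interpolate at f = 0.17 with slerp weights a = sin((1−f)δ)/sin δ ≈ 0.955, b = sin(fδ)/sin δ ≈ 0.256.
p = a·p₁ + b·p₂ ≈ (0.369, 0.242, 0.898); φ = arcsin(p_z) ≈ 63.83°, λ = atan2(p_y, p_x) ≈ 33.23°.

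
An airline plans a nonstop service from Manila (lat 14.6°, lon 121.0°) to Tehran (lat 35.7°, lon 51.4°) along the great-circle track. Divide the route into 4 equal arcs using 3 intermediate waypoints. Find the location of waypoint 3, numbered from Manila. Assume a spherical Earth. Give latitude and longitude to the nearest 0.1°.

≈ lat 34.2°, lon 71.2°

Write both endpoints as unit vectors p₁, p₂ with components (cos φ cos λ, cos φ sin λ, sin φ).
The central angle between the endpoints is δ = arccos(p₁·p₂) ≈ 1.136 rad (65.1°).
Interpolate at f = 3/4 with slerp weights a = sin((1−f)δ)/sin δ ≈ 0.309, b = sin(fδ)/sin δ ≈ 0.830.
p = a·p₁ + b·p₂ ≈ (0.266, 0.783, 0.562); φ = arcsin(p_z) ≈ 34.20°, λ = atan2(p_y, p_x) ≈ 71.21°.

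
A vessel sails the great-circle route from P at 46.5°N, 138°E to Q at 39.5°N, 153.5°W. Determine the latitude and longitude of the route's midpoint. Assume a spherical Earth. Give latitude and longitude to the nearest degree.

Write both endpoints as unit vectors p₁, p₂ with components (cos φ cos λ, cos φ sin λ, sin φ).
The central angle between the endpoints is δ = arccos(p₁·p₂) ≈ 0.855 rad (49.0°).
Interpolate at f = 1/2 with slerp weights a = sin((1−f)δ)/sin δ ≈ 0.549, b = sin(fδ)/sin δ ≈ 0.549.
p = a·p₁ + b·p₂ ≈ (-0.661, 0.064, 0.748); φ = arcsin(p_z) ≈ 48.42°, λ = atan2(p_y, p_x) ≈ 174.47°.

≈ 48°N, 174°E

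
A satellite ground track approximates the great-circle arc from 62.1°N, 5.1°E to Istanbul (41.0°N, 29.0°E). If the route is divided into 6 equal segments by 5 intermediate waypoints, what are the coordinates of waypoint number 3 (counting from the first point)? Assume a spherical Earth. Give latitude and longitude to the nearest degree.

≈ 52°N, 20°E

Write both endpoints as unit vectors p₁, p₂ with components (cos φ cos λ, cos φ sin λ, sin φ).
The central angle between the endpoints is δ = arccos(p₁·p₂) ≈ 0.445 rad (25.5°).
Interpolate at f = 3/6 with slerp weights a = sin((1−f)δ)/sin δ ≈ 0.513, b = sin(fδ)/sin δ ≈ 0.513.
p = a·p₁ + b·p₂ ≈ (0.577, 0.209, 0.789); φ = arcsin(p_z) ≈ 52.13°, λ = atan2(p_y, p_x) ≈ 19.89°.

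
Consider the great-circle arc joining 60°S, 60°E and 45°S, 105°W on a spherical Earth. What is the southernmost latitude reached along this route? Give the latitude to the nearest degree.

≈ 85°S

The great circle lies in the plane with unit normal n̂ = (p₁ × p₂)/|p₁ × p₂|.
Here n̂_z ≈ -0.095; the vertex latitude is φ_max = arccos|n̂_z| ≈ 84.5°.
Check via Clairaut: cos φ_max = |cos φ₁| · sin C = cos(60.0°)·sin(169.0°) ≈ 0.095, again giving ≈ 84.5°.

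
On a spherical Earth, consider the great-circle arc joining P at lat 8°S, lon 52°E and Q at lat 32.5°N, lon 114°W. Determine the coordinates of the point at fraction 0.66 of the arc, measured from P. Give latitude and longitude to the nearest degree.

The haversine formula gives a central angle δ ≈ 2.658 rad (152.3°) between the endpoints.
Interpolate at f = 0.66 with slerp weights a = sin((1−f)δ)/sin δ ≈ 1.688, b = sin(fδ)/sin δ ≈ 2.113.
p = a·p₁ + b·p₂ ≈ (0.304, -0.311, 0.900); φ = arcsin(p_z) ≈ 64.22°, λ = atan2(p_y, p_x) ≈ -45.59°.

≈ lat 64°N, lon 46°W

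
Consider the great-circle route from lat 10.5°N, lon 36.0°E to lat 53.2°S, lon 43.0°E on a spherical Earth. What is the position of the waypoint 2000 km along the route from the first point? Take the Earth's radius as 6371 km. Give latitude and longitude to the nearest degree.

≈ lat 7°S, lon 37°E

Write both endpoints as unit vectors p₁, p₂ with components (cos φ cos λ, cos φ sin λ, sin φ).
The central angle between the endpoints is δ = arccos(p₁·p₂) ≈ 1.117 rad (64.0°). The total great-circle distance is δ·R ≈ 1.117 × 6371 ≈ 7114 km, so the target fraction is f = 2000/7114 ≈ 0.281.
Interpolate at f ≈ 0.281 with slerp weights a = sin((1−f)δ)/sin δ ≈ 0.800, b = sin(fδ)/sin δ ≈ 0.344.
p = a·p₁ + b·p₂ ≈ (0.787, 0.603, -0.129); φ = arcsin(p_z) ≈ -7.43°, λ = atan2(p_y, p_x) ≈ 37.45°.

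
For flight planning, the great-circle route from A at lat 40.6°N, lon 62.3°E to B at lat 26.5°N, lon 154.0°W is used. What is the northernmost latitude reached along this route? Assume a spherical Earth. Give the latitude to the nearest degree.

≈ 65°N

The great circle lies in the plane with unit normal n̂ = (p₁ × p₂)/|p₁ × p₂|.
Here n̂_z ≈ +0.416; the vertex latitude is φ_max = arccos|n̂_z| ≈ 65.4°.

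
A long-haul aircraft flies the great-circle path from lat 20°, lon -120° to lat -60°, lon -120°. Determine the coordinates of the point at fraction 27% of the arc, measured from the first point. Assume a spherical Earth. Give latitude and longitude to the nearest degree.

≈ lat -2°, lon -120°

Write both endpoints as unit vectors p₁, p₂ with components (cos φ cos λ, cos φ sin λ, sin φ).
The central angle between the endpoints is δ = arccos(p₁·p₂) ≈ 1.396 rad (80.0°).
Interpolate at f = 0.27 with slerp weights a = sin((1−f)δ)/sin δ ≈ 0.865, b = sin(fδ)/sin δ ≈ 0.374.
p = a·p₁ + b·p₂ ≈ (-0.500, -0.866, -0.028); φ = arcsin(p_z) ≈ -1.60°, λ = atan2(p_y, p_x) ≈ -120.00°.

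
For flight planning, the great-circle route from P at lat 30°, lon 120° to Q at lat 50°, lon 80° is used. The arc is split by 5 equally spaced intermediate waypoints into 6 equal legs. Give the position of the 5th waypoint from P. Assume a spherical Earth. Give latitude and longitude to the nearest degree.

The haversine formula gives a central angle δ ≈ 0.628 rad (36.0°) between the endpoints.
Interpolate at f = 5/6 with slerp weights a = sin((1−f)δ)/sin δ ≈ 0.178, b = sin(fδ)/sin δ ≈ 0.851.
p = a·p₁ + b·p₂ ≈ (0.018, 0.672, 0.741); φ = arcsin(p_z) ≈ 47.77°, λ = atan2(p_y, p_x) ≈ 88.47°.

≈ lat 48°, lon 88°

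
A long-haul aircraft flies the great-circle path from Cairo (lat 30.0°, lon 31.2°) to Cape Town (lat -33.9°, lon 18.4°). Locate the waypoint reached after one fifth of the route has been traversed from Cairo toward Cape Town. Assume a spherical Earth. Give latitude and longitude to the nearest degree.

Convert each endpoint to a unit vector on the sphere (x = cos φ cos λ, y = cos φ sin λ, z = sin φ).
The central angle between the endpoints is δ = arccos(p₁·p₂) ≈ 1.135 rad (65.0°).
Interpolate at f = 1/5 with slerp weights a = sin((1−f)δ)/sin δ ≈ 0.870, b = sin(fδ)/sin δ ≈ 0.248.
p = a·p₁ + b·p₂ ≈ (0.840, 0.455, 0.296); φ = arcsin(p_z) ≈ 17.24°, λ = atan2(p_y, p_x) ≈ 28.46°.

≈ lat 17°, lon 28°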